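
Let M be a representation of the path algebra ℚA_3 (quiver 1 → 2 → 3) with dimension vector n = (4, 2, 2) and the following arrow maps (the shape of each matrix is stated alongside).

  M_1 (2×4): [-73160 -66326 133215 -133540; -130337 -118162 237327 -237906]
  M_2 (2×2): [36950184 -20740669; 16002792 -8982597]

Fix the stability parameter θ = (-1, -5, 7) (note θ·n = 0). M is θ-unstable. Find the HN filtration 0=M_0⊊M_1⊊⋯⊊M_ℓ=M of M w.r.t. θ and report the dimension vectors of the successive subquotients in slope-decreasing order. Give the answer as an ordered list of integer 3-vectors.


Barcode: M ≅ I[1,1]^2, I[1,2], I[1,3], I[3,3]. HN layers by μ_θ (3 steps, strictly decreasing):
  μ^(1)=7; μ^(2)=-1; μ^(3)=-3

((0, 0, 2); (2, 0, 0); (2, 2, 0))


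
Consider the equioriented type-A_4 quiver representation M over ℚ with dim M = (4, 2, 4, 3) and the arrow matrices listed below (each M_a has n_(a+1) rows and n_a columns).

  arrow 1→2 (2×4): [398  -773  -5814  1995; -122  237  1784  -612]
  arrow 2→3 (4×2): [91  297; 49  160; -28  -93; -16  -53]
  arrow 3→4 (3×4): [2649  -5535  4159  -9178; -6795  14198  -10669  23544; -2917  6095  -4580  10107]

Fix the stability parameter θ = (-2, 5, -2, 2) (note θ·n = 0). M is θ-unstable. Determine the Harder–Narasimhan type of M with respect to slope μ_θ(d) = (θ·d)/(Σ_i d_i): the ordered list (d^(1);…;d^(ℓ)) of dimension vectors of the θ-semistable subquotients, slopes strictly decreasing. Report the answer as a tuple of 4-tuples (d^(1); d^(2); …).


Barcode: M ≅ I[1,1]^2, I[1,3], I[1,4], I[3,4]^2. HN layers by μ_θ (3 steps, strictly decreasing):
  μ^(1)=2; μ^(2)=3/2; μ^(3)=-2

((0, 0, 0, 3); (0, 2, 2, 0); (4, 0, 2, 0))


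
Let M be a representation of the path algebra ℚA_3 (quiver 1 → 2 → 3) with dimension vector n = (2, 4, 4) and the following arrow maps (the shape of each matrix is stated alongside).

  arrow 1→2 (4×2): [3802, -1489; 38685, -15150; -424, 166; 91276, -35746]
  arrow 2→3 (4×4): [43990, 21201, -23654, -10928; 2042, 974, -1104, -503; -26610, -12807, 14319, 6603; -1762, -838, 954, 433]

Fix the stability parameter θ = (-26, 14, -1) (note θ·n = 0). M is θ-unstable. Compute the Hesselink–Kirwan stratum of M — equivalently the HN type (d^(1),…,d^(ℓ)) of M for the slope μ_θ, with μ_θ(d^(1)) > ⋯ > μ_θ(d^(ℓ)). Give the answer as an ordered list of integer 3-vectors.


Barcode: M ≅ I[1,2], I[1,3], I[2,3]^2, I[3,3]. HN layers by μ_θ (4 steps, strictly decreasing):
  μ^(1)=14; μ^(2)=13/2; μ^(3)=-1; μ^(4)=-26

((0, 1, 0); (0, 3, 3); (0, 0, 1); (2, 0, 0))


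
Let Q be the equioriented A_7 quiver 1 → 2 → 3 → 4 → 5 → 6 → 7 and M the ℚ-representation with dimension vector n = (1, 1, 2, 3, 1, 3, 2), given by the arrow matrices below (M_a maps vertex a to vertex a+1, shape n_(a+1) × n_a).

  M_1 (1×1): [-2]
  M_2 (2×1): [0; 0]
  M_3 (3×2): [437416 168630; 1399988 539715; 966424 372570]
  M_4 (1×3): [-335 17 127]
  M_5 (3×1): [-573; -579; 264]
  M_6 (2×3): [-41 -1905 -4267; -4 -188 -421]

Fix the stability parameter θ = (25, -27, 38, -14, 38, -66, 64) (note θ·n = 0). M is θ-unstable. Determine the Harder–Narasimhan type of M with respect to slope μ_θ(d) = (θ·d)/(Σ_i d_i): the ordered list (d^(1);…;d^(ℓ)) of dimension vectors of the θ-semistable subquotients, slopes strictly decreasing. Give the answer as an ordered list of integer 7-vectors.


Interval decomposition of M: I[1,2], I[3,3], I[3,6], I[4,4]^2, I[6,7]^2.
HN type (ℓ=5): μ^(1)=64; μ^(2)=38; μ^(3)=-1; μ^(4)=-14; μ^(5)=-66

((0, 0, 0, 0, 0, 0, 2); (0, 0, 1, 0, 0, 0, 0); (1, 1, 1, 1, 1, 1, 0); (0, 0, 0, 2, 0, 0, 0); (0, 0, 0, 0, 0, 2, 0))


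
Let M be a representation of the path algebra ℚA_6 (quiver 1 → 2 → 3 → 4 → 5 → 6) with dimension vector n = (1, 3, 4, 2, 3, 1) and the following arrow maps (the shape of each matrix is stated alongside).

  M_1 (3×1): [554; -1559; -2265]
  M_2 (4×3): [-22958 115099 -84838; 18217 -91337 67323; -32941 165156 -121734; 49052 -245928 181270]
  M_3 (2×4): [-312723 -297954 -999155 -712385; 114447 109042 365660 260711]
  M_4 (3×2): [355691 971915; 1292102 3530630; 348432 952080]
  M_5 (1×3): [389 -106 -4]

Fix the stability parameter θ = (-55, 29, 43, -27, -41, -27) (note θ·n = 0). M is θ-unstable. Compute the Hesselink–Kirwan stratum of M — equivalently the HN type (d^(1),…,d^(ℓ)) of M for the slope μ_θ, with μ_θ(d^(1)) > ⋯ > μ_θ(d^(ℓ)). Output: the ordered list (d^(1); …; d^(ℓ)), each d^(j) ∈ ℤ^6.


Interval decomposition of M: I[1,4], I[2,3], I[2,6], I[3,3], I[5,5]^2.
HN type (ℓ=6): μ^(1)=43; μ^(2)=29; μ^(3)=15; μ^(4)=-23/5; μ^(5)=-41; μ^(6)=-55

((0, 0, 2, 0, 0, 0); (0, 1, 0, 0, 0, 0); (0, 1, 1, 1, 0, 0); (0, 1, 1, 1, 1, 1); (0, 0, 0, 0, 2, 0); (1, 0, 0, 0, 0, 0))


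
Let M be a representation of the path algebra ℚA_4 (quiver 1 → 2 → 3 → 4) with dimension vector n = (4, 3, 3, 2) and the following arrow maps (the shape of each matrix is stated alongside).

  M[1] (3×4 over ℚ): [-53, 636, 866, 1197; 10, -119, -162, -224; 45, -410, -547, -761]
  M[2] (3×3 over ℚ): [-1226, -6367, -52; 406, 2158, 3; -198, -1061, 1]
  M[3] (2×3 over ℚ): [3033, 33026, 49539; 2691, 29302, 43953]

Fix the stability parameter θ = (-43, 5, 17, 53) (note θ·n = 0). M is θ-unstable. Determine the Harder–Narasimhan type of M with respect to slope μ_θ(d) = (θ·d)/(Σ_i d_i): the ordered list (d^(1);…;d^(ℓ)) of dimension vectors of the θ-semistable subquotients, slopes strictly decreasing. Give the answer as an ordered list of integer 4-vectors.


Via rank(M_{q-1}∘⋯∘M_p): M ≅ I[1,1], I[1,3]^2, I[1,4], I[4,4].
μ_θ-semistable layers: μ^(1)=53; μ^(2)=17; μ^(3)=5; μ^(4)=-43

((0, 0, 0, 2); (0, 0, 3, 0); (0, 3, 0, 0); (4, 0, 0, 0))


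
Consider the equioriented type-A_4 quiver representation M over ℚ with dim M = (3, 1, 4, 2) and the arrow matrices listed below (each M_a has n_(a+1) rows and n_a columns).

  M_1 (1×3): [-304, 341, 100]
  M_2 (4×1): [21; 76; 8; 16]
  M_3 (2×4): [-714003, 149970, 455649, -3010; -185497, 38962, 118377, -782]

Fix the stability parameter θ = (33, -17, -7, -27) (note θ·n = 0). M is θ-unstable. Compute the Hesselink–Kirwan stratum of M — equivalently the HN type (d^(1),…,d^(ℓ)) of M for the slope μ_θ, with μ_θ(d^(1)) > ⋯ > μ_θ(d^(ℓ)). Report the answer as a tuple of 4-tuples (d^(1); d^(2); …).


Barcode: M ≅ I[1,1]^2, I[1,4], I[3,3]^2, I[3,4]. HN layers by μ_θ (4 steps, strictly decreasing):
  μ^(1)=33; μ^(2)=-9/2; μ^(3)=-7; μ^(4)=-17

((2, 0, 0, 0); (1, 1, 1, 1); (0, 0, 2, 0); (0, 0, 1, 1))


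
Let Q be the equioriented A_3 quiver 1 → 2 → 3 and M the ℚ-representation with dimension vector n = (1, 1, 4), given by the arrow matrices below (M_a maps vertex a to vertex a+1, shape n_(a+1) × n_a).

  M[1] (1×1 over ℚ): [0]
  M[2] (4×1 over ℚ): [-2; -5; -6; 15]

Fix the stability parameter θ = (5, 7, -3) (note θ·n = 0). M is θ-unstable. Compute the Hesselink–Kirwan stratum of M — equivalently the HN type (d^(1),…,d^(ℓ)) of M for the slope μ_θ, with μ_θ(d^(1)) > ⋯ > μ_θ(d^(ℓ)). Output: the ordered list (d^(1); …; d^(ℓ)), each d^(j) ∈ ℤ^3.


Barcode: M ≅ I[1,1], I[2,3], I[3,3]^3. HN layers by μ_θ (3 steps, strictly decreasing):
  μ^(1)=5; μ^(2)=2; μ^(3)=-3

((1, 0, 0); (0, 1, 1); (0, 0, 3))


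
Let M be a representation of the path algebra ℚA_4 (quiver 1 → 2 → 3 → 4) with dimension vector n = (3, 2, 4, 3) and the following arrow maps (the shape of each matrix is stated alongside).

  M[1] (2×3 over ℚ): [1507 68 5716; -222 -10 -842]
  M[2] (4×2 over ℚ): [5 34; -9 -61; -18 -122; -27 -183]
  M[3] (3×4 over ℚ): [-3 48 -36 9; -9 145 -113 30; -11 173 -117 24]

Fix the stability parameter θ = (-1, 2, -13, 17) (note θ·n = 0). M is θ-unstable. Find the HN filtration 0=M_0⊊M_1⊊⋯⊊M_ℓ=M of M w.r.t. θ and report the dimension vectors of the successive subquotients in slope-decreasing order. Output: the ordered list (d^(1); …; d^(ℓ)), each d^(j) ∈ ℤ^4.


Barcode: M ≅ I[1,1], I[1,3], I[1,4], I[3,3], I[3,4], I[4,4]. HN layers by μ_θ (4 steps, strictly decreasing):
  μ^(1)=17; μ^(2)=-1; μ^(3)=-4; μ^(4)=-13

((0, 0, 0, 3); (1, 0, 0, 0); (2, 2, 2, 0); (0, 0, 2, 0))


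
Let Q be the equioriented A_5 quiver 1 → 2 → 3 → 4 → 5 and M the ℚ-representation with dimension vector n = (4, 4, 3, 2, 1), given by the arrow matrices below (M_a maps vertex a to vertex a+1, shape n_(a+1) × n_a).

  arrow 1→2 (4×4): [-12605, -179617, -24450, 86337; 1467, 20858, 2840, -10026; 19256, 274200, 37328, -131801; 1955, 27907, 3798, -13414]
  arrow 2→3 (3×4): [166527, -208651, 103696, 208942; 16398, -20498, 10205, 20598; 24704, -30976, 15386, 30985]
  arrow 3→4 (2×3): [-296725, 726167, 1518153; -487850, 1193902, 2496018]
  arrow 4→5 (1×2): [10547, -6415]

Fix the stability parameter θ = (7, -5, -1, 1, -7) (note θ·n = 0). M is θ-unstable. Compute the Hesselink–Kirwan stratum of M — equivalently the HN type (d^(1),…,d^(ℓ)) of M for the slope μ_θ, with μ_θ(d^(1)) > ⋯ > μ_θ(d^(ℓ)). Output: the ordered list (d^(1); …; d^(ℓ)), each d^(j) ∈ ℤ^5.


Barcode: M ≅ I[1,1], I[1,3]^2, I[1,5], I[2,2], I[4,4]. HN layers by μ_θ (5 steps, strictly decreasing):
  μ^(1)=7; μ^(2)=1; μ^(3)=1/3; μ^(4)=-1; μ^(5)=-5

((1, 0, 0, 0, 0); (0, 0, 0, 1, 0); (2, 2, 2, 0, 0); (1, 1, 1, 1, 1); (0, 1, 0, 0, 0))


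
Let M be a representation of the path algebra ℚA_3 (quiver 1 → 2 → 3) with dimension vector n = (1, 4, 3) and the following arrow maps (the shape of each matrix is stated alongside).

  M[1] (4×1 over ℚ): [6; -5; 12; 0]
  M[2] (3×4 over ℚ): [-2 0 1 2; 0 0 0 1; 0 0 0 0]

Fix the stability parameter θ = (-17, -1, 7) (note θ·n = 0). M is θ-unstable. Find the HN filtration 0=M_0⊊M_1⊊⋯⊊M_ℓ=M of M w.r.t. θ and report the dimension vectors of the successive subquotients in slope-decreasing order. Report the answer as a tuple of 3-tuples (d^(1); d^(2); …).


Interval decomposition of M: I[1,2], I[2,2], I[2,3]^2, I[3,3].
HN type (ℓ=3): μ^(1)=7; μ^(2)=-1; μ^(3)=-17

((0, 0, 3); (0, 4, 0); (1, 0, 0))


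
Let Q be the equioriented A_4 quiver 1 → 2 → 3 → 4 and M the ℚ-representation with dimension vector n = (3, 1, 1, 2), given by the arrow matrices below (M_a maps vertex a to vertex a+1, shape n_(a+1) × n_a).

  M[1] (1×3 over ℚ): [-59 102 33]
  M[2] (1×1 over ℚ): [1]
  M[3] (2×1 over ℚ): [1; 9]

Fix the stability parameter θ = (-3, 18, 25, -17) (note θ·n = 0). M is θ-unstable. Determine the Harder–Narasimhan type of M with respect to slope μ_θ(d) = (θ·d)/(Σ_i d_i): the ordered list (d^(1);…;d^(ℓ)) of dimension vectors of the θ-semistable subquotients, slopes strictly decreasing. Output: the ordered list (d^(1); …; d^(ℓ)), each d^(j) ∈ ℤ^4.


Barcode: M ≅ I[1,1]^2, I[1,4], I[4,4]. HN layers by μ_θ (3 steps, strictly decreasing):
  μ^(1)=26/3; μ^(2)=-3; μ^(3)=-17

((0, 1, 1, 1); (3, 0, 0, 0); (0, 0, 0, 1))


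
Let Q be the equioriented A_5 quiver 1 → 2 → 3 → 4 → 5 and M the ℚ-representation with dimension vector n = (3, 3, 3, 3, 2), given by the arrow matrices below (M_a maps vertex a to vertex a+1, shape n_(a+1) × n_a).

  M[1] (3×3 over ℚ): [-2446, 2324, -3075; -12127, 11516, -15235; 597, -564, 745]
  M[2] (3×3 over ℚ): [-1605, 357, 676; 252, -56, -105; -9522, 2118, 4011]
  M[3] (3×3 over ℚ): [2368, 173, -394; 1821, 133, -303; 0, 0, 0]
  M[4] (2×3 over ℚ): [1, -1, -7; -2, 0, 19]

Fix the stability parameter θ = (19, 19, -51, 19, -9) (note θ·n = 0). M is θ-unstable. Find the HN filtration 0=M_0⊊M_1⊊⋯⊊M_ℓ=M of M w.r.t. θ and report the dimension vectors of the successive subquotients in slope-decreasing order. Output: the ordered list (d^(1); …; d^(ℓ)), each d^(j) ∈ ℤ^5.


Barcode: M ≅ I[1,1], I[1,5]^2, I[2,2], I[3,3], I[4,4]. HN layers by μ_θ (4 steps, strictly decreasing):
  μ^(1)=19; μ^(2)=5; μ^(3)=-13/3; μ^(4)=-51

((1, 1, 0, 1, 0); (0, 0, 0, 2, 2); (2, 2, 2, 0, 0); (0, 0, 1, 0, 0))


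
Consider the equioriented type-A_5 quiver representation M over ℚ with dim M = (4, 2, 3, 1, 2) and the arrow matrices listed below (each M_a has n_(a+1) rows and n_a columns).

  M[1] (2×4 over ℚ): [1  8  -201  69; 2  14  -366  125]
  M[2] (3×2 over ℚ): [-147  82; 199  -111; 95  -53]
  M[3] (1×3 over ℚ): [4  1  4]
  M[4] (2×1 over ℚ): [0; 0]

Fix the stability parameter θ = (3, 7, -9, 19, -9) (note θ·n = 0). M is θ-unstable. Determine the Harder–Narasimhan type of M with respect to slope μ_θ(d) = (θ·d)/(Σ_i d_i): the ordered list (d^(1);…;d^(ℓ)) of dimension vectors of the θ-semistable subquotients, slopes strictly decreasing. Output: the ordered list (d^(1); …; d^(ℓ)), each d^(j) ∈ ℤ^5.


Interval decomposition of M: I[1,1]^2, I[1,3], I[1,4], I[3,3], I[5,5]^2.
HN type (ℓ=4): μ^(1)=19; μ^(2)=3; μ^(3)=1/3; μ^(4)=-9

((0, 0, 0, 1, 0); (2, 0, 0, 0, 0); (2, 2, 2, 0, 0); (0, 0, 1, 0, 2))


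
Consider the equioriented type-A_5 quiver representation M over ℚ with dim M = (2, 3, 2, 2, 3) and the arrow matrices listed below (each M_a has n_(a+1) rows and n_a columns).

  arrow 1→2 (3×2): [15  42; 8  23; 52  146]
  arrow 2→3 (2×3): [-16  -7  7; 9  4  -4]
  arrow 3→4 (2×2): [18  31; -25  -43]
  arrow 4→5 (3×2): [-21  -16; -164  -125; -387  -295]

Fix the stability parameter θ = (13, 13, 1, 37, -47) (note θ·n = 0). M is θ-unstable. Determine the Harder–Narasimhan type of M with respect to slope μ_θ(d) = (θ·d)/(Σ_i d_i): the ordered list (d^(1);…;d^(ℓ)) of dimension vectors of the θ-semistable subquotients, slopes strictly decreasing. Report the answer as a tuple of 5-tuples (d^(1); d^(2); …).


Interval decomposition of M: I[1,5]^2, I[2,2], I[5,5].
HN type (ℓ=3): μ^(1)=13; μ^(2)=17/5; μ^(3)=-47

((0, 1, 0, 0, 0); (2, 2, 2, 2, 2); (0, 0, 0, 0, 1))


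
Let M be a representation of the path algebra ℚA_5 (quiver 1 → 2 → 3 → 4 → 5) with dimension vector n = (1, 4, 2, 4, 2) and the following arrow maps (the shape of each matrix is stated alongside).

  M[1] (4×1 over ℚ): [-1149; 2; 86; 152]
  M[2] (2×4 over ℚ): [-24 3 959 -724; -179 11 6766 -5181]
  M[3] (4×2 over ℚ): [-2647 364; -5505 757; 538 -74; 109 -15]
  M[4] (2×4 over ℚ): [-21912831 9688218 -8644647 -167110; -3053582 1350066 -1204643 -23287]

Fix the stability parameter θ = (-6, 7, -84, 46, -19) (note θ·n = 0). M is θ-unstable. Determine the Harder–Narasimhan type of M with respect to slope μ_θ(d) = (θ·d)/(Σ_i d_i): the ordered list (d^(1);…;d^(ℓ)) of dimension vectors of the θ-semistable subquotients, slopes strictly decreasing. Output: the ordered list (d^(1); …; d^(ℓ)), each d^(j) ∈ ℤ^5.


Interval decomposition of M: I[1,5], I[2,2]^2, I[2,5], I[4,4]^2.
HN type (ℓ=5): μ^(1)=46; μ^(2)=27/2; μ^(3)=7; μ^(4)=-83/3; μ^(5)=-77/2

((0, 0, 0, 2, 0); (0, 0, 0, 2, 2); (0, 2, 0, 0, 0); (1, 1, 1, 0, 0); (0, 1, 1, 0, 0))


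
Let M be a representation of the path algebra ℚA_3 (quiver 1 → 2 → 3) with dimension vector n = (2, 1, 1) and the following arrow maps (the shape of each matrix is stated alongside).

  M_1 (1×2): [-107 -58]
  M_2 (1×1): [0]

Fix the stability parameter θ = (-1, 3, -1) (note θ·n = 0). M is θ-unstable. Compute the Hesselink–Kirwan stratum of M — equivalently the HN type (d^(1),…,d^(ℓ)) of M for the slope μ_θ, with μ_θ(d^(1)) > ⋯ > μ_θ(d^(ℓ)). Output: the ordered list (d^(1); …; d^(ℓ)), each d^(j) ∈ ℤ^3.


Interval decomposition of M: I[1,1], I[1,2], I[3,3].
HN type (ℓ=2): μ^(1)=3; μ^(2)=-1

((0, 1, 0); (2, 0, 1))


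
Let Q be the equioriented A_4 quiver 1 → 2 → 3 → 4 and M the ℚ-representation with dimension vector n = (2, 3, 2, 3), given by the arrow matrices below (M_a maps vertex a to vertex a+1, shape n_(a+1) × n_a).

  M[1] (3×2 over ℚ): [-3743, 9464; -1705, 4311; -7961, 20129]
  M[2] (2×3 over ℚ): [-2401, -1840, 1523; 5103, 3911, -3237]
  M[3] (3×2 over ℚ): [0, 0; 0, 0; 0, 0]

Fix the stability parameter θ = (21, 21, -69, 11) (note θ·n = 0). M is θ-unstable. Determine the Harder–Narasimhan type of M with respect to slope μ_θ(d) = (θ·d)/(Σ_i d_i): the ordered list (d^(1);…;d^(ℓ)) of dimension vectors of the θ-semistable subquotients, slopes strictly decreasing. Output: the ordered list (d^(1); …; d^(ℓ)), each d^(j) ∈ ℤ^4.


Via rank(M_{q-1}∘⋯∘M_p): M ≅ I[1,3]^2, I[2,2], I[4,4]^3.
μ_θ-semistable layers: μ^(1)=21; μ^(2)=11; μ^(3)=-9

((0, 1, 0, 0); (0, 0, 0, 3); (2, 2, 2, 0))


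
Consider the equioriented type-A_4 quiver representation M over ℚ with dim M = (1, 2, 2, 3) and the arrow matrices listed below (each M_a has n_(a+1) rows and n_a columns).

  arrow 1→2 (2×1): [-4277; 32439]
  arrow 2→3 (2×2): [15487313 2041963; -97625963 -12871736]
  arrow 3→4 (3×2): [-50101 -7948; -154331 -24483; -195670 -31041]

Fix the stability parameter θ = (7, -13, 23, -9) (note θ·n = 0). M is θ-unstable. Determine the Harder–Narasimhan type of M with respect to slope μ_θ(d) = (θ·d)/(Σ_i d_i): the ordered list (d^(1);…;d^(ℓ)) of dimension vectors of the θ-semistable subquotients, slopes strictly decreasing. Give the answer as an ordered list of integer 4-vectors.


Barcode: M ≅ I[1,4], I[2,4], I[4,4]. HN layers by μ_θ (4 steps, strictly decreasing):
  μ^(1)=7; μ^(2)=-3; μ^(3)=-9; μ^(4)=-13

((0, 0, 2, 2); (1, 1, 0, 0); (0, 0, 0, 1); (0, 1, 0, 0))


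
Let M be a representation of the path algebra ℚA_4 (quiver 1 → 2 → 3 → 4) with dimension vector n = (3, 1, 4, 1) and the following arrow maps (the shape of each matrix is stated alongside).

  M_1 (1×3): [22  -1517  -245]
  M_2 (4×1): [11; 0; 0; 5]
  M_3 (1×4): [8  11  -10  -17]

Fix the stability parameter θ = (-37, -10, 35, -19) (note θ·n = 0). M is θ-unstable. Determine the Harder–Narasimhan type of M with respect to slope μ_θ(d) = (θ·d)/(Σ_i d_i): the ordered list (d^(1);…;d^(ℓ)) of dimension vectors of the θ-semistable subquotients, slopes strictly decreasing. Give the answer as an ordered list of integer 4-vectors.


Via rank(M_{q-1}∘⋯∘M_p): M ≅ I[1,1]^2, I[1,4], I[3,3]^3.
μ_θ-semistable layers: μ^(1)=35; μ^(2)=8; μ^(3)=-10; μ^(4)=-37

((0, 0, 3, 0); (0, 0, 1, 1); (0, 1, 0, 0); (3, 0, 0, 0))


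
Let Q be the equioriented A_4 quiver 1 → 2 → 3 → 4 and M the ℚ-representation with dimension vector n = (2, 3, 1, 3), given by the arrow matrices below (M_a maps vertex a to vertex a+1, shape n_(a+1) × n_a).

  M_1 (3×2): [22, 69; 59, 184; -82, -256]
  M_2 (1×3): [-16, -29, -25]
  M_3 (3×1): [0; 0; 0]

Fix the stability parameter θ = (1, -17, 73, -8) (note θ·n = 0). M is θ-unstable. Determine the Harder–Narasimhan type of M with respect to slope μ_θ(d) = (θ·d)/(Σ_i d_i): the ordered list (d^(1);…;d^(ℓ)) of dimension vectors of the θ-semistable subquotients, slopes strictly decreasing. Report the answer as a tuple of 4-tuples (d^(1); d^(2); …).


Via rank(M_{q-1}∘⋯∘M_p): M ≅ I[1,2], I[1,3], I[2,2], I[4,4]^3.
μ_θ-semistable layers: μ^(1)=73; μ^(2)=-8; μ^(3)=-17

((0, 0, 1, 0); (2, 2, 0, 3); (0, 1, 0, 0))


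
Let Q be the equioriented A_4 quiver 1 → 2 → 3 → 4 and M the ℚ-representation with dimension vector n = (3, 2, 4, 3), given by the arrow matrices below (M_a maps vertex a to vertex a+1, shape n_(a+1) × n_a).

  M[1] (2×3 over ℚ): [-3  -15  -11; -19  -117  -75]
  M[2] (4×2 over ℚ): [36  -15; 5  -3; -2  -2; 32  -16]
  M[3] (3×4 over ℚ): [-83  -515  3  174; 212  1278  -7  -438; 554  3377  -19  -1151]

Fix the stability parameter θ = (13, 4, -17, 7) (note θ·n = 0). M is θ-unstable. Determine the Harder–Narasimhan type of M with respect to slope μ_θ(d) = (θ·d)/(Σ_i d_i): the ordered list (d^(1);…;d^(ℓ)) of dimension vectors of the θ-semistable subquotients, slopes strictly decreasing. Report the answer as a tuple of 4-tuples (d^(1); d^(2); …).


Barcode: M ≅ I[1,1], I[1,4]^2, I[3,3], I[3,4]. HN layers by μ_θ (4 steps, strictly decreasing):
  μ^(1)=13; μ^(2)=7; μ^(3)=0; μ^(4)=-17

((1, 0, 0, 0); (0, 0, 0, 3); (2, 2, 2, 0); (0, 0, 2, 0))


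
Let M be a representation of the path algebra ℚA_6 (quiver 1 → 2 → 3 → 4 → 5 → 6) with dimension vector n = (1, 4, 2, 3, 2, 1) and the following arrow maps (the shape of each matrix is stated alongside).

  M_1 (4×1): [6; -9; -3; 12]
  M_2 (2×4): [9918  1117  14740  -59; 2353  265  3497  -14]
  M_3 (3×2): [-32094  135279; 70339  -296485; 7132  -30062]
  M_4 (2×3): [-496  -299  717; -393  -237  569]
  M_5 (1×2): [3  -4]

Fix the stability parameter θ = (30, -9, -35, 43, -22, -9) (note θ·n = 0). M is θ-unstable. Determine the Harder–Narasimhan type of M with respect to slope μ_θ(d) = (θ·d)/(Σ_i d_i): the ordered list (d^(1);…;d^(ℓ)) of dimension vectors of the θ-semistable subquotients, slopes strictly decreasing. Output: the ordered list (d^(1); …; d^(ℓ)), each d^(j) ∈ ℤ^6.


Via rank(M_{q-1}∘⋯∘M_p): M ≅ I[1,6], I[2,2]^2, I[2,5], I[4,4].
μ_θ-semistable layers: μ^(1)=43; μ^(2)=21/2; μ^(3)=4; μ^(4)=-14/3; μ^(5)=-9; μ^(6)=-22

((0, 0, 0, 1, 0, 0); (0, 0, 0, 1, 1, 0); (0, 0, 0, 1, 1, 1); (1, 1, 1, 0, 0, 0); (0, 2, 0, 0, 0, 0); (0, 1, 1, 0, 0, 0))


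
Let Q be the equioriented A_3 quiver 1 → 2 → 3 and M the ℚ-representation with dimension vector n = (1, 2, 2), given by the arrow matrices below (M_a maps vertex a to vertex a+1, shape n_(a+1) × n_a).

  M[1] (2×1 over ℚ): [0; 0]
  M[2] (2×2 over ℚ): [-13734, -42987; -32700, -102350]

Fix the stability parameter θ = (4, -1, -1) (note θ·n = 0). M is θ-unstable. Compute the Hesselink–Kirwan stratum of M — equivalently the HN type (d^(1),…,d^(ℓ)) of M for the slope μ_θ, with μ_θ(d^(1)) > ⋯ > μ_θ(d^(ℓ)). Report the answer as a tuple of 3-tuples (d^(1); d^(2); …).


Via rank(M_{q-1}∘⋯∘M_p): M ≅ I[1,1], I[2,2], I[2,3], I[3,3].
μ_θ-semistable layers: μ^(1)=4; μ^(2)=-1

((1, 0, 0); (0, 2, 2))


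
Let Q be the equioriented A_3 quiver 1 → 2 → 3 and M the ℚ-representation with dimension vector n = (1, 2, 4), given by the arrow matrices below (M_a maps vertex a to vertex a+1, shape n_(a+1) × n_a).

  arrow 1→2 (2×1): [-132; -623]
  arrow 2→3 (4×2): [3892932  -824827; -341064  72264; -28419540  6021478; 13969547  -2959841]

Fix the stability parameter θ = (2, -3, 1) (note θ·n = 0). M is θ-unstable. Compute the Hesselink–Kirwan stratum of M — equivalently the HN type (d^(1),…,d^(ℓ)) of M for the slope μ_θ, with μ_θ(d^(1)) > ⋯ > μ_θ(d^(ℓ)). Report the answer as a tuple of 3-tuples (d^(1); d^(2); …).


Interval decomposition of M: I[1,3], I[2,3], I[3,3]^2.
HN type (ℓ=3): μ^(1)=1; μ^(2)=-1/2; μ^(3)=-3

((0, 0, 4); (1, 1, 0); (0, 1, 0))


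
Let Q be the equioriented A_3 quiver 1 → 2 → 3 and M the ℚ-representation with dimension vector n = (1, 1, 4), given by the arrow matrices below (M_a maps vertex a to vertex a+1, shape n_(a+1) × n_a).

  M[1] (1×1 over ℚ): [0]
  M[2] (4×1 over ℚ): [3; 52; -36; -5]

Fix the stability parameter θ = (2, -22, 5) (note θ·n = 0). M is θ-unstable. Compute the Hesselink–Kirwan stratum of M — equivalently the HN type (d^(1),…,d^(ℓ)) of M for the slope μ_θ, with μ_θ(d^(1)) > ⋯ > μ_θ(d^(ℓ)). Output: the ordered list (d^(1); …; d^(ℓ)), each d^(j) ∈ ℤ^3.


Interval decomposition of M: I[1,1], I[2,3], I[3,3]^3.
HN type (ℓ=3): μ^(1)=5; μ^(2)=2; μ^(3)=-22

((0, 0, 4); (1, 0, 0); (0, 1, 0))


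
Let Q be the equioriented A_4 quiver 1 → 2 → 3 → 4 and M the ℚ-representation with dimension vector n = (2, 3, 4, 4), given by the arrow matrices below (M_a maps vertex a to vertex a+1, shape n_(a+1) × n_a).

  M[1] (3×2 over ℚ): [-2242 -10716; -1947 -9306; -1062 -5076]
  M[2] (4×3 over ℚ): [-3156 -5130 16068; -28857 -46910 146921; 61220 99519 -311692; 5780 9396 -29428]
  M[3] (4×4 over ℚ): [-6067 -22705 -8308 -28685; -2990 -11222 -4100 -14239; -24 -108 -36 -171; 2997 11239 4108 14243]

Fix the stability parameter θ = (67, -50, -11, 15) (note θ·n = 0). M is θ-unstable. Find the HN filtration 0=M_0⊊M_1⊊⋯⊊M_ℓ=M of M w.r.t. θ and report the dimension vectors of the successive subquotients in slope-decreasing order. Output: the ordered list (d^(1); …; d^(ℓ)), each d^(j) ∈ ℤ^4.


Via rank(M_{q-1}∘⋯∘M_p): M ≅ I[1,1], I[1,3], I[2,2], I[2,4], I[3,3], I[3,4], I[4,4]^2.
μ_θ-semistable layers: μ^(1)=67; μ^(2)=15; μ^(3)=2; μ^(4)=-11; μ^(5)=-50

((1, 0, 0, 0); (0, 0, 0, 4); (1, 1, 1, 0); (0, 0, 3, 0); (0, 2, 0, 0))


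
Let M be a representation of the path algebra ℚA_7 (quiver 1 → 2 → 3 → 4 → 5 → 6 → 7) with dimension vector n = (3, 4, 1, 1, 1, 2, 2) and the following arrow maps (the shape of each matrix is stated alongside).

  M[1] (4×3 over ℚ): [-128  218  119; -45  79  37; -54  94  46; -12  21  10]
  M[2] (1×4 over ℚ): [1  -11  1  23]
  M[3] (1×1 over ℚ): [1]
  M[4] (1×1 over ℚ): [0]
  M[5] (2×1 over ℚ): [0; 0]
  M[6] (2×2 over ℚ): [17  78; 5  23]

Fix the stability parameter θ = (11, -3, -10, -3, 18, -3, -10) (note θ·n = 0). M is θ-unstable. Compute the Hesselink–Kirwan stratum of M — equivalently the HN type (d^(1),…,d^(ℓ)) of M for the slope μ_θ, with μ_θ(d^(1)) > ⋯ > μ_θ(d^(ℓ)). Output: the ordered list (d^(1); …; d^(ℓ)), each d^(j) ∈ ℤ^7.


Barcode: M ≅ I[1,2]^2, I[1,4], I[2,2], I[5,5], I[6,7]^2. HN layers by μ_θ (5 steps, strictly decreasing):
  μ^(1)=18; μ^(2)=4; μ^(3)=-5/4; μ^(4)=-3; μ^(5)=-13/2

((0, 0, 0, 0, 1, 0, 0); (2, 2, 0, 0, 0, 0, 0); (1, 1, 1, 1, 0, 0, 0); (0, 1, 0, 0, 0, 0, 0); (0, 0, 0, 0, 0, 2, 2))


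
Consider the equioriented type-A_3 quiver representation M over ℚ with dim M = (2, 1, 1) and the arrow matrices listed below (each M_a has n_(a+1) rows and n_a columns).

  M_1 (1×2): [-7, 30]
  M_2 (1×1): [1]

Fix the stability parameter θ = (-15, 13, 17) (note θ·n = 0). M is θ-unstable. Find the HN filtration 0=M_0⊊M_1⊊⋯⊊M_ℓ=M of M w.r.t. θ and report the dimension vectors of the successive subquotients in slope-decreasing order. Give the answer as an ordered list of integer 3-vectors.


Interval decomposition of M: I[1,1], I[1,3].
HN type (ℓ=3): μ^(1)=17; μ^(2)=13; μ^(3)=-15

((0, 0, 1); (0, 1, 0); (2, 0, 0))


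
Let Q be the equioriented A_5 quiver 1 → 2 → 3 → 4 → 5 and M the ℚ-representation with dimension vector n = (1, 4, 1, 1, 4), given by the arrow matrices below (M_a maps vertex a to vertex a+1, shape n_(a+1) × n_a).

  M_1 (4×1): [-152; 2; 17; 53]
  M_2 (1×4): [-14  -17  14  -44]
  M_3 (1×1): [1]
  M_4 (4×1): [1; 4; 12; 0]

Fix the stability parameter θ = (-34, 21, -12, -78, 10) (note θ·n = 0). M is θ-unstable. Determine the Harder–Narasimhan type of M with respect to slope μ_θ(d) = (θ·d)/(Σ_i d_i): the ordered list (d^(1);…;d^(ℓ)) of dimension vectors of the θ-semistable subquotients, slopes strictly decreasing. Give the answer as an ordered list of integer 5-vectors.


Via rank(M_{q-1}∘⋯∘M_p): M ≅ I[1,2], I[2,2]^2, I[2,5], I[5,5]^3.
μ_θ-semistable layers: μ^(1)=21; μ^(2)=10; μ^(3)=-23; μ^(4)=-34

((0, 3, 0, 0, 0); (0, 0, 0, 0, 4); (0, 1, 1, 1, 0); (1, 0, 0, 0, 0))


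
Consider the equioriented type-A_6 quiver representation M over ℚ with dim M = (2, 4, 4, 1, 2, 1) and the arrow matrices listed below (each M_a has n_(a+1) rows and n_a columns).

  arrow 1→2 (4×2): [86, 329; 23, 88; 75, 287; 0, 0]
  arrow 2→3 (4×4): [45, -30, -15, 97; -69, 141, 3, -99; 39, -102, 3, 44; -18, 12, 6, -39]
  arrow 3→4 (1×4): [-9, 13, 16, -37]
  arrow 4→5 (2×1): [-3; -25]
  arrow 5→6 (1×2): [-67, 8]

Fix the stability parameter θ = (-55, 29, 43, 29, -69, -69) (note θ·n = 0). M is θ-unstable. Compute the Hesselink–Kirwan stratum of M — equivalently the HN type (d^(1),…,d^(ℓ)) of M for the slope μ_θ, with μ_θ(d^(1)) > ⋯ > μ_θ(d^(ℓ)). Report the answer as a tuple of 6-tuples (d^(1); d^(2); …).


Barcode: M ≅ I[1,2], I[1,6], I[2,3]^2, I[3,3], I[5,5]. HN layers by μ_θ (5 steps, strictly decreasing):
  μ^(1)=43; μ^(2)=29; μ^(3)=-37/5; μ^(4)=-55; μ^(5)=-69

((0, 0, 3, 0, 0, 0); (0, 3, 0, 0, 0, 0); (0, 1, 1, 1, 1, 1); (2, 0, 0, 0, 0, 0); (0, 0, 0, 0, 1, 0))


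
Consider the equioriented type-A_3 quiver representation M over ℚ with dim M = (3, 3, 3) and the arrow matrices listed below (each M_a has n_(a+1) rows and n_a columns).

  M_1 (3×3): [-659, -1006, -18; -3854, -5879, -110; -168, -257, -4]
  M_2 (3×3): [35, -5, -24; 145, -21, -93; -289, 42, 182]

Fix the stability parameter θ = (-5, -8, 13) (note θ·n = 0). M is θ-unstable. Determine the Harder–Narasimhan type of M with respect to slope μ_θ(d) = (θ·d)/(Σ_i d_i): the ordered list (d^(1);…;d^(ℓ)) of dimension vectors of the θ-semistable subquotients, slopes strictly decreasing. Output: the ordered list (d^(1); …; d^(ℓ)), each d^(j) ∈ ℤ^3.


Via rank(M_{q-1}∘⋯∘M_p): M ≅ I[1,3]^3.
μ_θ-semistable layers: μ^(1)=13; μ^(2)=-13/2

((0, 0, 3); (3, 3, 0))


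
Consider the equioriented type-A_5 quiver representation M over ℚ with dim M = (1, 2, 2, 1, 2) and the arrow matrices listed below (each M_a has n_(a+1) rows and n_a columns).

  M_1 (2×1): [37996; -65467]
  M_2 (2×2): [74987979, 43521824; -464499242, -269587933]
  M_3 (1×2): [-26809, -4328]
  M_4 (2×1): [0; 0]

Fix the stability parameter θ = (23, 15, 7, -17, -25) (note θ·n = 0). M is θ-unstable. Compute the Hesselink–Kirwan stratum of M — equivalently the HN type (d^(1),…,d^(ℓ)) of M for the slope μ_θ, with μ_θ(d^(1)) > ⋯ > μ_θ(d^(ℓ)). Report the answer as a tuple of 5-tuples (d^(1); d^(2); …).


Barcode: M ≅ I[1,4], I[2,3], I[5,5]^2. HN layers by μ_θ (3 steps, strictly decreasing):
  μ^(1)=11; μ^(2)=7; μ^(3)=-25

((0, 1, 1, 0, 0); (1, 1, 1, 1, 0); (0, 0, 0, 0, 2))


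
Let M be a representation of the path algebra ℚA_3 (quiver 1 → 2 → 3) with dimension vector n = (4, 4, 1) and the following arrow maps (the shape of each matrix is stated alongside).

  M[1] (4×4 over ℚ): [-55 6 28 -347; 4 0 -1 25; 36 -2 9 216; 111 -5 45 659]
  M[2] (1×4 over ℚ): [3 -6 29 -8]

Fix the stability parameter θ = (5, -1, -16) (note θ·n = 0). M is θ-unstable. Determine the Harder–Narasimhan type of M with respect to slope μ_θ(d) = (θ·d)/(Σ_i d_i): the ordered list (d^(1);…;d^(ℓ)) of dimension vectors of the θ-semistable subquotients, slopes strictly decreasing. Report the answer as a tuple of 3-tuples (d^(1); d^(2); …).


Interval decomposition of M: I[1,2]^3, I[1,3].
HN type (ℓ=2): μ^(1)=2; μ^(2)=-4

((3, 3, 0); (1, 1, 1))


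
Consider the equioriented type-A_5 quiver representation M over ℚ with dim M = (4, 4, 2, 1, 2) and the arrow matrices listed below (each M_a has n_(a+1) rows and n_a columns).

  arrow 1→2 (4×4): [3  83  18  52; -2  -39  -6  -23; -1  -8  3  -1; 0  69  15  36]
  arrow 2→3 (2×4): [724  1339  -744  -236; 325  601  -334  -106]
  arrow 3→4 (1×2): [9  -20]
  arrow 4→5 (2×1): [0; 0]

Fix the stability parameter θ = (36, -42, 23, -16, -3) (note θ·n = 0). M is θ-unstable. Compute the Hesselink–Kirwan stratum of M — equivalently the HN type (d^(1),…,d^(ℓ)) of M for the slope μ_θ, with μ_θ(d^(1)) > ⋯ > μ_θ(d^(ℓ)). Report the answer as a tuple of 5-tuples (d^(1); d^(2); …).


Barcode: M ≅ I[1,2]^2, I[1,3], I[1,4], I[5,5]^2. HN layers by μ_θ (3 steps, strictly decreasing):
  μ^(1)=23; μ^(2)=7/2; μ^(3)=-3

((0, 0, 1, 0, 0); (0, 0, 1, 1, 0); (4, 4, 0, 0, 2))


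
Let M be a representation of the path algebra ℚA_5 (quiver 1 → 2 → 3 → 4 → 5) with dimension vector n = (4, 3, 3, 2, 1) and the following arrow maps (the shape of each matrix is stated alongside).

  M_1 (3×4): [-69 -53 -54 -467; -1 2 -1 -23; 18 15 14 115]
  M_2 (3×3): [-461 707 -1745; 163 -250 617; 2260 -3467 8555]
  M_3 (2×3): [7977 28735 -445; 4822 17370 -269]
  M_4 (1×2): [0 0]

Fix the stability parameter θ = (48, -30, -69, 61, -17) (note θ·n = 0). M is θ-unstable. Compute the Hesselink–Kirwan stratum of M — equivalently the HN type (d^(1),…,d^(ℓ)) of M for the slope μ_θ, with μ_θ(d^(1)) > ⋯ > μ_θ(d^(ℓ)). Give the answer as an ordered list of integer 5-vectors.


Interval decomposition of M: I[1,1], I[1,3], I[1,4]^2, I[5,5].
HN type (ℓ=3): μ^(1)=61; μ^(2)=48; μ^(3)=-17

((0, 0, 0, 2, 0); (1, 0, 0, 0, 0); (3, 3, 3, 0, 1))


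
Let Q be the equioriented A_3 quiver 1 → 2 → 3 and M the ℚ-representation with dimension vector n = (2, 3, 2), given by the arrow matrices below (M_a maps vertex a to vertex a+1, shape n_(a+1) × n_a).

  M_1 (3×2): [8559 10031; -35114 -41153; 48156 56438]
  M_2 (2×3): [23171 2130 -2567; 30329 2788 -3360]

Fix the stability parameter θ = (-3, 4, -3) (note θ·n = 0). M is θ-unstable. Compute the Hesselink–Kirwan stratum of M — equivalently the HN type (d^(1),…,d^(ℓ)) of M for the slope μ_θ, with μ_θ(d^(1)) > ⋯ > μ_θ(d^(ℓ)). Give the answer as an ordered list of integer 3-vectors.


Barcode: M ≅ I[1,2], I[1,3], I[2,3]. HN layers by μ_θ (3 steps, strictly decreasing):
  μ^(1)=4; μ^(2)=1/2; μ^(3)=-3

((0, 1, 0); (0, 2, 2); (2, 0, 0))


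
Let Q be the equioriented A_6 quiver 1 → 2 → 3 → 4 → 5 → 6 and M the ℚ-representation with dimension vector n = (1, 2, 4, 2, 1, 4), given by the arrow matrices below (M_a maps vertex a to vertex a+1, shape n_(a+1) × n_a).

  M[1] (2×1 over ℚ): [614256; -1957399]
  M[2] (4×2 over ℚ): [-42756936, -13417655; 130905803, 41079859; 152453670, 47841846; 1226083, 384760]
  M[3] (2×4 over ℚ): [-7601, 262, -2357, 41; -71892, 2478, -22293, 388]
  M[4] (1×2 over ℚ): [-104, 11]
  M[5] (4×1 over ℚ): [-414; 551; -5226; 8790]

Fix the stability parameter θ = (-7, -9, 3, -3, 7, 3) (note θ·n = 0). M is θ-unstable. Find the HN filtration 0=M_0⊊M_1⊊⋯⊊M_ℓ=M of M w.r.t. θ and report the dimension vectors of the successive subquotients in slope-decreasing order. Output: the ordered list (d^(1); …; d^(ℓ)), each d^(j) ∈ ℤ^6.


Interval decomposition of M: I[1,4], I[2,3], I[3,3], I[3,6], I[6,6]^3.
HN type (ℓ=5): μ^(1)=5; μ^(2)=3; μ^(3)=0; μ^(4)=-8; μ^(5)=-9

((0, 0, 0, 0, 1, 1); (0, 0, 2, 0, 0, 3); (0, 0, 2, 2, 0, 0); (1, 1, 0, 0, 0, 0); (0, 1, 0, 0, 0, 0))


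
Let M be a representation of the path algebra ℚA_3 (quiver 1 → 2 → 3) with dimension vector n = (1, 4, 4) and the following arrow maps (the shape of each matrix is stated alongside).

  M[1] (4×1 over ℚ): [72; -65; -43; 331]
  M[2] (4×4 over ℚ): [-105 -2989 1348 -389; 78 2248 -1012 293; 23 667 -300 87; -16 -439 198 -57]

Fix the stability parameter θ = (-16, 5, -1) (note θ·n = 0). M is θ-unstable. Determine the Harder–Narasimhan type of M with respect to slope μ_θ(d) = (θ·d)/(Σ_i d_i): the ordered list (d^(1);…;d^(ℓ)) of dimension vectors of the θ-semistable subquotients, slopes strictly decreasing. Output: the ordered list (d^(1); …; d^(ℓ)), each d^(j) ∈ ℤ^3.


Interval decomposition of M: I[1,3], I[2,2], I[2,3]^2, I[3,3].
HN type (ℓ=4): μ^(1)=5; μ^(2)=2; μ^(3)=-1; μ^(4)=-16

((0, 1, 0); (0, 3, 3); (0, 0, 1); (1, 0, 0))


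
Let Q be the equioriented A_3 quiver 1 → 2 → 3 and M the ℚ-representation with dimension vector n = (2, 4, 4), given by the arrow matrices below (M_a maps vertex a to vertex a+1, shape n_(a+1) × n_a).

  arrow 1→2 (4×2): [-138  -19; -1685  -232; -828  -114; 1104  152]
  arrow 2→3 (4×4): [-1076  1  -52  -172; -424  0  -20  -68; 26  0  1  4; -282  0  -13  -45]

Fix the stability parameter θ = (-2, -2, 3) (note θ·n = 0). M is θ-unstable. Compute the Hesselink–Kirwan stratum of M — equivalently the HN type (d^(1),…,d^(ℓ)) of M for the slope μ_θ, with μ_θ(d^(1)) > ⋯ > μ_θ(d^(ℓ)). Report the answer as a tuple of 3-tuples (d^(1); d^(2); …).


Via rank(M_{q-1}∘⋯∘M_p): M ≅ I[1,2], I[1,3], I[2,3]^2, I[3,3].
μ_θ-semistable layers: μ^(1)=3; μ^(2)=-2

((0, 0, 4); (2, 4, 0))


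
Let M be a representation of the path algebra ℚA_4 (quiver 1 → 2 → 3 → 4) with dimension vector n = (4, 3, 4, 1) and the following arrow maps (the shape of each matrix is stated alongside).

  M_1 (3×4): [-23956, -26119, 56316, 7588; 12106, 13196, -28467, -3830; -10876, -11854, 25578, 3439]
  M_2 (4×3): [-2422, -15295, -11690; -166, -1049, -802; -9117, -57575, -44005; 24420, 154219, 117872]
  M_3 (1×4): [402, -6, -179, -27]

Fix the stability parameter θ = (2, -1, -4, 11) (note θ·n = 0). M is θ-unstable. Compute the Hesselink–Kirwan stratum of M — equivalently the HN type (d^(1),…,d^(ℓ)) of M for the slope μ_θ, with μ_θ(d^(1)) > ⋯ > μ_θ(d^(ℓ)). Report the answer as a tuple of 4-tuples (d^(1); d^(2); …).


Via rank(M_{q-1}∘⋯∘M_p): M ≅ I[1,1], I[1,2], I[1,3], I[1,4], I[3,3]^2.
μ_θ-semistable layers: μ^(1)=11; μ^(2)=2; μ^(3)=1/2; μ^(4)=-1; μ^(5)=-4

((0, 0, 0, 1); (1, 0, 0, 0); (1, 1, 0, 0); (2, 2, 2, 0); (0, 0, 2, 0))


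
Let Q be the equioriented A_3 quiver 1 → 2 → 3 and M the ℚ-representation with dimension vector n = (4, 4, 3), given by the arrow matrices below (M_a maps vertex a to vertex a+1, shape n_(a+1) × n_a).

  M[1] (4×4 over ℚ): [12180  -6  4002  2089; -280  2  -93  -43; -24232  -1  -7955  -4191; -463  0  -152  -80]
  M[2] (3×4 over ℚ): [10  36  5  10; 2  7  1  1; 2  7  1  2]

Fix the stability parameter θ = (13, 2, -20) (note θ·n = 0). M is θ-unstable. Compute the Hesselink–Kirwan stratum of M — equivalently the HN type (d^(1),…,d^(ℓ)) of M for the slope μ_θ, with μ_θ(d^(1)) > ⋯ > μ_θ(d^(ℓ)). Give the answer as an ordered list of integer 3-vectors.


Via rank(M_{q-1}∘⋯∘M_p): M ≅ I[1,2], I[1,3]^3.
μ_θ-semistable layers: μ^(1)=15/2; μ^(2)=-5/3

((1, 1, 0); (3, 3, 3))


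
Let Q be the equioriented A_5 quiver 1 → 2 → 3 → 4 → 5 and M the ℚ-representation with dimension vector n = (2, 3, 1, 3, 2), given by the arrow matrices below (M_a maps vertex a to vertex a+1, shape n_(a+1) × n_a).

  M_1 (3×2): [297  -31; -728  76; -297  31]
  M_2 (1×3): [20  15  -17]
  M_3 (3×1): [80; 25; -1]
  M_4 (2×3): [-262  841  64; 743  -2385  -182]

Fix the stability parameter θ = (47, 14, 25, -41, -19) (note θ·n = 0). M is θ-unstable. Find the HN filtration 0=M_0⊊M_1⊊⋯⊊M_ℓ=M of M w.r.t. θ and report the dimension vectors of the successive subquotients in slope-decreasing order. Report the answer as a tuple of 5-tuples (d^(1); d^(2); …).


Barcode: M ≅ I[1,2], I[1,5], I[2,2], I[4,4], I[4,5]. HN layers by μ_θ (5 steps, strictly decreasing):
  μ^(1)=61/2; μ^(2)=14; μ^(3)=26/5; μ^(4)=-19; μ^(5)=-41

((1, 1, 0, 0, 0); (0, 1, 0, 0, 0); (1, 1, 1, 1, 1); (0, 0, 0, 0, 1); (0, 0, 0, 2, 0))


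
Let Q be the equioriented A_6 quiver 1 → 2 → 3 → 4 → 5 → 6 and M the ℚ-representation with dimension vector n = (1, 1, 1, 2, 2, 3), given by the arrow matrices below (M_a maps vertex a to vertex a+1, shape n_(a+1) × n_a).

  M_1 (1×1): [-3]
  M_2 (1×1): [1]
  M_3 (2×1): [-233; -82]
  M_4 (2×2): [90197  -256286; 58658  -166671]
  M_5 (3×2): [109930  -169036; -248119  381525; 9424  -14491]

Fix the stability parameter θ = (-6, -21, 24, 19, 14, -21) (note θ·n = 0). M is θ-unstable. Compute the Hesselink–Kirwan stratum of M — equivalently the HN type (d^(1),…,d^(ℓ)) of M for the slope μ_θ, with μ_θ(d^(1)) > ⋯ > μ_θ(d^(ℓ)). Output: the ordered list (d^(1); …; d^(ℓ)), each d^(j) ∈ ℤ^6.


Interval decomposition of M: I[1,6], I[4,6], I[6,6].
HN type (ℓ=4): μ^(1)=9; μ^(2)=4; μ^(3)=-27/2; μ^(4)=-21

((0, 0, 1, 1, 1, 1); (0, 0, 0, 1, 1, 1); (1, 1, 0, 0, 0, 0); (0, 0, 0, 0, 0, 1))


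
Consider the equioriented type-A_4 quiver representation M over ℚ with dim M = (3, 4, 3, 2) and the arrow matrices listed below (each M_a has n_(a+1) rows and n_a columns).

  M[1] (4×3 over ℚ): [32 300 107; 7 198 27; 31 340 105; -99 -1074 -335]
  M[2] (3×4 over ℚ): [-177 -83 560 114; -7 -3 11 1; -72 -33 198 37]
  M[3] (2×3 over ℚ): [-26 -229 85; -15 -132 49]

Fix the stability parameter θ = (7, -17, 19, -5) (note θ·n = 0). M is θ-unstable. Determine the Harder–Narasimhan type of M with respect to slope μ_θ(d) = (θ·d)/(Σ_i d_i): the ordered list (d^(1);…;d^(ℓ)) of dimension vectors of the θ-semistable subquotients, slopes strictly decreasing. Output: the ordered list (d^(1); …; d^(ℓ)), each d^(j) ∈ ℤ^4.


Interval decomposition of M: I[1,2], I[1,4]^2, I[2,3].
HN type (ℓ=4): μ^(1)=19; μ^(2)=7; μ^(3)=-5; μ^(4)=-17

((0, 0, 1, 0); (0, 0, 2, 2); (3, 3, 0, 0); (0, 1, 0, 0))
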